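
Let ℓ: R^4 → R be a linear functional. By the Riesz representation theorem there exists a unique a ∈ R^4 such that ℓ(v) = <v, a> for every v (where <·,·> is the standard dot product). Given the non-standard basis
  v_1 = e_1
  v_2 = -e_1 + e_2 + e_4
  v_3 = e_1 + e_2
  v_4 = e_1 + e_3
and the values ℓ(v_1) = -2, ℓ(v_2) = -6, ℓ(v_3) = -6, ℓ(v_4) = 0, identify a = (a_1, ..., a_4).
a = (-2, -4, 2, -4)

Write a = (a_1, ..., a_4) in the standard basis. For each basis vector v_i, ℓ(v_i) = <v_i, a> is a linear equation in the a_j's. Collect the n equations into a matrix system V a = ℓ, where row i of V is v_i (expressed in the standard basis). Since V is invertible (lower-triangular with 1s on the diagonal, up to permutation), solve by back-substitution:
  V =
[[1, 0, 0, 0],
 [-1, 1, 0, 1],
 [1, 1, 0, 0],
 [1, 0, 1, 0]]
  V a = (-2, -6, -6, 0)
Solving gives a = (-2, -4, 2, -4).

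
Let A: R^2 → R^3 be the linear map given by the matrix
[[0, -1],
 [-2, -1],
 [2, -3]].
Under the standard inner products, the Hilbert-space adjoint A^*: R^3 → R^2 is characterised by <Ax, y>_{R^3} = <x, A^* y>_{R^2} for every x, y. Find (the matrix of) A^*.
A^* = A^T =
[[0, -2, 2],
 [-1, -1, -3]]

For real matrices with standard dot products, the defining identity <Ax, y> = <x, A^* y> gives (Ax)^T y = x^T (A^*) y, i.e. x^T A^T y = x^T (A^*) y. Since this holds for all x, y, we must have A^* = A^T. Therefore
A^* =
[[0, -2, 2],
 [-1, -1, -3]].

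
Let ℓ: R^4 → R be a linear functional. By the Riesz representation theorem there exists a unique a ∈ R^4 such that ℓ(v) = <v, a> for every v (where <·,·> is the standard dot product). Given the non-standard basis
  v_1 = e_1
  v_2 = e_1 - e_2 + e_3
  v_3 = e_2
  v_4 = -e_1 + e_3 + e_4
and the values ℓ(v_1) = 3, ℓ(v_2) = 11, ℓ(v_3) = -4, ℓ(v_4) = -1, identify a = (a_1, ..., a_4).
a = (3, -4, 4, -2)

Write a = (a_1, ..., a_4) in the standard basis. For each basis vector v_i, ℓ(v_i) = <v_i, a> is a linear equation in the a_j's. Collect the n equations into a matrix system V a = ℓ, where row i of V is v_i (expressed in the standard basis). Since V is invertible (lower-triangular with 1s on the diagonal, up to permutation), solve by back-substitution:
  V =
[[1, 0, 0, 0],
 [1, -1, 1, 0],
 [0, 1, 0, 0],
 [-1, 0, 1, 1]]
  V a = (3, 11, -4, -1)
Solving gives a = (3, -4, 4, -2).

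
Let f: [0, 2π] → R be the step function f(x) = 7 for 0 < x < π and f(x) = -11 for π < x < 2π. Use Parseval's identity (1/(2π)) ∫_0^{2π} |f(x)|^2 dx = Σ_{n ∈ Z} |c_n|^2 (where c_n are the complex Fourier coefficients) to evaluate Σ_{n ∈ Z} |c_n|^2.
Σ |c_n|^2 = 85

Parseval equates the L^2 energy of f (normalised by 1/(2π)) with the ℓ^2 sum of its Fourier coefficients: (1/(2π)) ∫_0^{2π} |f|^2 = Σ |c_n|^2.
Compute the left side: (1/(2π)) [∫_0^π 7^2 dx + ∫_π^{2π} (-11)^2 dx] = (1/(2π)) · (49π + 121π) = (49 + 121)/2 = 85.
So Σ_{n ∈ Z} |c_n|^2 = 85.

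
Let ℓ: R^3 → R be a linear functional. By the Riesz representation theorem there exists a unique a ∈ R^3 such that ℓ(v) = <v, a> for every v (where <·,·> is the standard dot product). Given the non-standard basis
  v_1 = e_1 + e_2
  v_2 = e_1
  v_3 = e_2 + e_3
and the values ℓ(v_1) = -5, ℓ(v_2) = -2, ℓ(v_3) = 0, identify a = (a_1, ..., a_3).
a = (-2, -3, 3)

Write a = (a_1, ..., a_3) in the standard basis. For each basis vector v_i, ℓ(v_i) = <v_i, a> is a linear equation in the a_j's. Collect the n equations into a matrix system V a = ℓ, where row i of V is v_i (expressed in the standard basis). Since V is invertible (lower-triangular with 1s on the diagonal, up to permutation), solve by back-substitution:
  V =
[[1, 1, 0],
 [1, 0, 0],
 [0, 1, 1]]
  V a = (-5, -2, 0)
Solving gives a = (-2, -3, 3).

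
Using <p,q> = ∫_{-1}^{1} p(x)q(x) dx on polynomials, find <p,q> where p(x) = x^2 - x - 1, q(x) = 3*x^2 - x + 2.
<p,q> = -14/5

Expand the product: p(x)·q(x) = 3*x^4 - 4*x^3 - x - 2.
∫_{-1}^{1} of each monomial x^k gives [2/(k+1) if k even, 0 if k odd]. Integrating term-by-term (or equivalently evaluating the antiderivative F(x) = 3*x^5/5 - x^4 - x^2/2 - 2*x at the endpoints):
  F(1) − F(−1) = -29/10 − (-1/10) = -14/5.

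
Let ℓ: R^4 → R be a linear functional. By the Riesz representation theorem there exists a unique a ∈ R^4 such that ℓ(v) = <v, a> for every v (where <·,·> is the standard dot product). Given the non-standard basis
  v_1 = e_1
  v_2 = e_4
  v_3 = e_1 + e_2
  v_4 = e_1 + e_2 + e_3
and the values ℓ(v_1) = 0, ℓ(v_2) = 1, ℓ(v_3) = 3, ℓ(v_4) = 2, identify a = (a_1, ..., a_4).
a = (0, 3, -1, 1)

Write a = (a_1, ..., a_4) in the standard basis. For each basis vector v_i, ℓ(v_i) = <v_i, a> is a linear equation in the a_j's. Collect the n equations into a matrix system V a = ℓ, where row i of V is v_i (expressed in the standard basis). Since V is invertible (lower-triangular with 1s on the diagonal, up to permutation), solve by back-substitution:
  V =
[[1, 0, 0, 0],
 [0, 0, 0, 1],
 [1, 1, 0, 0],
 [1, 1, 1, 0]]
  V a = (0, 1, 3, 2)
Solving gives a = (0, 3, -1, 1).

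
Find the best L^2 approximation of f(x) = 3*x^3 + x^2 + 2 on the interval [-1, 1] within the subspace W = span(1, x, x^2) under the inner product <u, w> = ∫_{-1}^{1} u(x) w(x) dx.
g(x) = x^2 + 9*x/5 + 2

The best approximation g ∈ W is the orthogonal projection of f onto W. Writing g = a_0 + a_1 x + a_2 x^2, the coefficients solve the normal equations G · a = b where
  G_{ij} = <φ_i, φ_j> and b_i = <f, φ_i>, with φ_0 = 1, φ_1 = x, φ_2 = x^2.
G =
  [2, 0, 2/3]
  [0, 2/3, 0]
  [2/3, 0, 2/5],
b = (14/3, 6/5, 26/15).
Solving gives a_0 = 2, a_1 = 9/5, a_2 = 1, so
  g(x) = x^2 + 9*x/5 + 2.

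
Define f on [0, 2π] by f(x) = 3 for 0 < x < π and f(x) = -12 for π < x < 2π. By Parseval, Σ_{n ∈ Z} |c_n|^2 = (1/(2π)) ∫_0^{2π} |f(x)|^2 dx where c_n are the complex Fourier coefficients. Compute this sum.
Σ |c_n|^2 = 153/2

Parseval equates the L^2 energy of f (normalised by 1/(2π)) with the ℓ^2 sum of its Fourier coefficients: (1/(2π)) ∫_0^{2π} |f|^2 = Σ |c_n|^2.
Compute the left side: (1/(2π)) [∫_0^π 3^2 dx + ∫_π^{2π} (-12)^2 dx] = (1/(2π)) · (9π + 144π) = (9 + 144)/2 = 153/2.
So Σ_{n ∈ Z} |c_n|^2 = 153/2.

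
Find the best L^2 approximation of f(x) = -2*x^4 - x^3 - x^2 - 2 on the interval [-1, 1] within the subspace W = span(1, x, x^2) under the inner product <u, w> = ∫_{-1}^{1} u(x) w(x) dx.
g(x) = -19*x^2/7 - 3*x/5 - 64/35

The best approximation g ∈ W is the orthogonal projection of f onto W. Writing g = a_0 + a_1 x + a_2 x^2, the coefficients solve the normal equations G · a = b where
  G_{ij} = <φ_i, φ_j> and b_i = <f, φ_i>, with φ_0 = 1, φ_1 = x, φ_2 = x^2.
G =
  [2, 0, 2/3]
  [0, 2/3, 0]
  [2/3, 0, 2/5],
b = (-82/15, -2/5, -242/105).
Solving gives a_0 = -64/35, a_1 = -3/5, a_2 = -19/7, so
  g(x) = -19*x^2/7 - 3*x/5 - 64/35.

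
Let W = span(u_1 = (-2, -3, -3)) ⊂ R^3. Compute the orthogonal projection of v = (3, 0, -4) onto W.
proj_W(v) = (-6/11, -9/11, -9/11)

Set up U = [u_1 | ... | u_1] ∈ R^(3×1). The projector onto W = col(U) is P = U (U^T U)^(-1) U^T.
Compute U^T U =
  [22],
and U^T v = (6).
Solve U^T U · c = U^T v for the coefficients: c = (3/11). The projection is proj_W(v) = U c.
Check: (v - proj_W(v)) · u_1 = 0  (should be 0).
Result: proj_W(v) = (-6/11, -9/11, -9/11).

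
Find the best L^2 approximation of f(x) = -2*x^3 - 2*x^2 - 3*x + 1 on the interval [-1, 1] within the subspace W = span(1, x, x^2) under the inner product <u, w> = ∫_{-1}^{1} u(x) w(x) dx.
g(x) = -2*x^2 - 21*x/5 + 1

The best approximation g ∈ W is the orthogonal projection of f onto W. Writing g = a_0 + a_1 x + a_2 x^2, the coefficients solve the normal equations G · a = b where
  G_{ij} = <φ_i, φ_j> and b_i = <f, φ_i>, with φ_0 = 1, φ_1 = x, φ_2 = x^2.
G =
  [2, 0, 2/3]
  [0, 2/3, 0]
  [2/3, 0, 2/5],
b = (2/3, -14/5, -2/15).
Solving gives a_0 = 1, a_1 = -21/5, a_2 = -2, so
  g(x) = -2*x^2 - 21*x/5 + 1.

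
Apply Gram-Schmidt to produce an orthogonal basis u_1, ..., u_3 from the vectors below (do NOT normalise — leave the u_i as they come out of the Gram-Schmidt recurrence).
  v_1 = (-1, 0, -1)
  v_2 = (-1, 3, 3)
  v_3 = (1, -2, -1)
Orthogonal basis:
  u_1 = (-1, 0, -1)
  u_2 = (-2, 3, 2)
  u_3 = (-3/17, -4/17, 3/17)

Apply the Gram-Schmidt recurrence
  u_1 = v_1
  u_i = v_i − Σ_{j<i} ((v_i · u_j) / (u_j · u_j)) · u_j.

Step by step this gives:
  u_1 = (-1, 0, -1)
  u_2 = (-2, 3, 2)
  u_3 = (-3/17, -4/17, 3/17)

Orthogonality check:
  u_2 · u_1 = 0 (should be 0)
  u_3 · u_1 = 0 (should be 0)
  u_3 · u_2 = 0 (should be 0)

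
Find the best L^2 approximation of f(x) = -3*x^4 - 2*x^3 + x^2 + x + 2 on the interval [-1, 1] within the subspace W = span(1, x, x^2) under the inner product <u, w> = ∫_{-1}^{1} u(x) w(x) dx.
g(x) = -11*x^2/7 - x/5 + 79/35

The best approximation g ∈ W is the orthogonal projection of f onto W. Writing g = a_0 + a_1 x + a_2 x^2, the coefficients solve the normal equations G · a = b where
  G_{ij} = <φ_i, φ_j> and b_i = <f, φ_i>, with φ_0 = 1, φ_1 = x, φ_2 = x^2.
G =
  [2, 0, 2/3]
  [0, 2/3, 0]
  [2/3, 0, 2/5],
b = (52/15, -2/15, 92/105).
Solving gives a_0 = 79/35, a_1 = -1/5, a_2 = -11/7, so
  g(x) = -11*x^2/7 - x/5 + 79/35.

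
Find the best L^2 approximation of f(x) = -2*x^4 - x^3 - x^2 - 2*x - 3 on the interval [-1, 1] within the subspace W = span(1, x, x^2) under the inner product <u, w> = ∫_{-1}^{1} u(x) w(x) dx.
g(x) = -19*x^2/7 - 13*x/5 - 99/35

The best approximation g ∈ W is the orthogonal projection of f onto W. Writing g = a_0 + a_1 x + a_2 x^2, the coefficients solve the normal equations G · a = b where
  G_{ij} = <φ_i, φ_j> and b_i = <f, φ_i>, with φ_0 = 1, φ_1 = x, φ_2 = x^2.
G =
  [2, 0, 2/3]
  [0, 2/3, 0]
  [2/3, 0, 2/5],
b = (-112/15, -26/15, -104/35).
Solving gives a_0 = -99/35, a_1 = -13/5, a_2 = -19/7, so
  g(x) = -19*x^2/7 - 13*x/5 - 99/35.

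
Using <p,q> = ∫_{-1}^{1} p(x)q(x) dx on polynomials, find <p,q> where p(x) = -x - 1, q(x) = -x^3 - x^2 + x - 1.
<p,q> = 12/5

Expand the product: p(x)·q(x) = x^4 + 2*x^3 + 1.
∫_{-1}^{1} of each monomial x^k gives [2/(k+1) if k even, 0 if k odd]. Integrating term-by-term (or equivalently evaluating the antiderivative F(x) = x^5/5 + x^4/2 + x at the endpoints):
  F(1) − F(−1) = 17/10 − (-7/10) = 12/5.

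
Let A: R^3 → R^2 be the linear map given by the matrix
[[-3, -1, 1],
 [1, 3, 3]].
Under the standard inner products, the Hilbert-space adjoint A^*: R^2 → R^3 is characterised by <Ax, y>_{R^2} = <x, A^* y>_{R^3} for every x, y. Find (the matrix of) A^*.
A^* = A^T =
[[-3, 1],
 [-1, 3],
 [1, 3]]

For real matrices with standard dot products, the defining identity <Ax, y> = <x, A^* y> gives (Ax)^T y = x^T (A^*) y, i.e. x^T A^T y = x^T (A^*) y. Since this holds for all x, y, we must have A^* = A^T. Therefore
A^* =
[[-3, 1],
 [-1, 3],
 [1, 3]].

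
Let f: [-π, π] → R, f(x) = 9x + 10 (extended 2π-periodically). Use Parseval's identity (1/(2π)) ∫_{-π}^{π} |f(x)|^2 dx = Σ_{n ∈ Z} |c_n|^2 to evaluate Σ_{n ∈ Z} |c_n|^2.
Σ |c_n|^2 = 27π^2 + 100

Expand and integrate term by term over [-π, π]:
  ∫ (9x)^2 dx = 81·(2π^3/3); ∫ 2·9·(10)·x dx = 0 (odd integrand); ∫ 10^2 dx = 100·2π.
So (1/(2π)) ∫_{-π}^{π} (9x + 10)^2 dx = 81π^2/3 + 100 = 27π^2 + 100.
Parseval ⇒ Σ |c_n|^2 = 27π^2 + 100.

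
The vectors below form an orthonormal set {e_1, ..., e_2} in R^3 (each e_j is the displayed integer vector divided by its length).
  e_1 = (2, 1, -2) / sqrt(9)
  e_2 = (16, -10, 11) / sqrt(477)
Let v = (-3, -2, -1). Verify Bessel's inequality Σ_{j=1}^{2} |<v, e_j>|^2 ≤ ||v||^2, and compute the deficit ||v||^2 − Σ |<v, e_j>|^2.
Σ |<v, e_j>|^2 = 381/53; ||v||^2 = 14; deficit = 361/53

Write each e_j = u_j / sqrt(<u_j, u_j>) where u_j is the displayed integer vector. Then <v, e_j> = <v, u_j> / sqrt(<u_j, u_j>), so |<v, e_j>|^2 = <v, u_j>^2 / <u_j, u_j>.
Coefficients: <v, e_1> = -6/sqrt(9), <v, e_2> = -39/sqrt(477).
Square and sum: Σ |<v, e_j>|^2 = 381/53.
Compute ||v||^2 = v·v = 14.
Deficit = 14 − 381/53 = 361/53 ≥ 0, confirming Bessel's inequality. (The deficit equals ||v − Σ <v,e_j> e_j||^2, the squared distance from v to span{e_j}.)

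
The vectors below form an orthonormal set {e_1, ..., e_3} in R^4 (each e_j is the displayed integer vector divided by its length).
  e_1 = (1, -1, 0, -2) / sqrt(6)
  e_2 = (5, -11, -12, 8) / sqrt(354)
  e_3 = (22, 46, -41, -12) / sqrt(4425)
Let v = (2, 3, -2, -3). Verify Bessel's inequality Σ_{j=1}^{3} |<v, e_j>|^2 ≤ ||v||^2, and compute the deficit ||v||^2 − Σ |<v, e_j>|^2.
Σ |<v, e_j>|^2 = 26; ||v||^2 = 26; deficit = 0

Write each e_j = u_j / sqrt(<u_j, u_j>) where u_j is the displayed integer vector. Then <v, e_j> = <v, u_j> / sqrt(<u_j, u_j>), so |<v, e_j>|^2 = <v, u_j>^2 / <u_j, u_j>.
Coefficients: <v, e_1> = 5/sqrt(6), <v, e_2> = -23/sqrt(354), <v, e_3> = 300/sqrt(4425).
Square and sum: Σ |<v, e_j>|^2 = 26.
Compute ||v||^2 = v·v = 26.
Deficit = 26 − 26 = 0 ≥ 0, confirming Bessel's inequality. (The deficit equals ||v − Σ <v,e_j> e_j||^2, the squared distance from v to span{e_j}.)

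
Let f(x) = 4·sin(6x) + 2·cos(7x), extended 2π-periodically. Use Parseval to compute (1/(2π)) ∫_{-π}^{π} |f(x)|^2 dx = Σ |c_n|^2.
Σ |c_n|^2 = 10

Expand |f|^2 and use orthogonality of {sin(nx), cos(mx)} on [-π, π]:
  ∫_{-π}^{π} sin(nx)^2 dx = π, ∫ cos(mx)^2 dx = π, and cross terms integrate to 0.
So ∫_{-π}^{π} f(x)^2 dx = 4^2 · π + 2^2 · π = (16 + 4)π.
Divide by 2π: (16 + 4)/2 = 10.
By Parseval, this equals Σ |c_n|^2.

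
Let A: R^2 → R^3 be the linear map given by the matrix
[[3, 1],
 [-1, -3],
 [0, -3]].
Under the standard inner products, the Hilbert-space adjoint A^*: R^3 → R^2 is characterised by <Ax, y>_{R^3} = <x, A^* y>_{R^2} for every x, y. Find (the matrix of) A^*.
A^* = A^T =
[[3, -1, 0],
 [1, -3, -3]]

For real matrices with standard dot products, the defining identity <Ax, y> = <x, A^* y> gives (Ax)^T y = x^T (A^*) y, i.e. x^T A^T y = x^T (A^*) y. Since this holds for all x, y, we must have A^* = A^T. Therefore
A^* =
[[3, -1, 0],
 [1, -3, -3]].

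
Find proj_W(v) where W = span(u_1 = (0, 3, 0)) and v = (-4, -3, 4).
proj_W(v) = (0, -3, 0)

Set up U = [u_1 | ... | u_1] ∈ R^(3×1). The projector onto W = col(U) is P = U (U^T U)^(-1) U^T.
Compute U^T U =
  [9],
and U^T v = (-9).
Solve U^T U · c = U^T v for the coefficients: c = (-1). The projection is proj_W(v) = U c.
Check: (v - proj_W(v)) · u_1 = 0  (should be 0).
Result: proj_W(v) = (0, -3, 0).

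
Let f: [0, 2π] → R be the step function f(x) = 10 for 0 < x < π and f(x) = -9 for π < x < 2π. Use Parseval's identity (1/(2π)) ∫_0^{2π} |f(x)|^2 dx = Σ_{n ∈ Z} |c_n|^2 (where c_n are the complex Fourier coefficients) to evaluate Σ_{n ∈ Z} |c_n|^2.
Σ |c_n|^2 = 181/2

Parseval equates the L^2 energy of f (normalised by 1/(2π)) with the ℓ^2 sum of its Fourier coefficients: (1/(2π)) ∫_0^{2π} |f|^2 = Σ |c_n|^2.
Compute the left side: (1/(2π)) [∫_0^π 10^2 dx + ∫_π^{2π} (-9)^2 dx] = (1/(2π)) · (100π + 81π) = (100 + 81)/2 = 181/2.
So Σ_{n ∈ Z} |c_n|^2 = 181/2.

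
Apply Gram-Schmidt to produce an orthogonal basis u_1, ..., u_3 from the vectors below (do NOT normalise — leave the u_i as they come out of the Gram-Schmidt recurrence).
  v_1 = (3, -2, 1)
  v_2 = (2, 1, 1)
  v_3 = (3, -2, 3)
Orthogonal basis:
  u_1 = (3, -2, 1)
  u_2 = (13/14, 12/7, 9/14)
  u_3 = (-42/59, -14/59, 98/59)

Apply the Gram-Schmidt recurrence
  u_1 = v_1
  u_i = v_i − Σ_{j<i} ((v_i · u_j) / (u_j · u_j)) · u_j.

Step by step this gives:
  u_1 = (3, -2, 1)
  u_2 = (13/14, 12/7, 9/14)
  u_3 = (-42/59, -14/59, 98/59)

Orthogonality check:
  u_2 · u_1 = 0 (should be 0)
  u_3 · u_1 = 0 (should be 0)
  u_3 · u_2 = 0 (should be 0)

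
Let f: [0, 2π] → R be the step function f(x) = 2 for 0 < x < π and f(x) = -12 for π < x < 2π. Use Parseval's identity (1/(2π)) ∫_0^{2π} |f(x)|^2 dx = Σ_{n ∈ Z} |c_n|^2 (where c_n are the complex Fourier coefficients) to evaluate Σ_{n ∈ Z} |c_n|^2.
Σ |c_n|^2 = 74

Parseval equates the L^2 energy of f (normalised by 1/(2π)) with the ℓ^2 sum of its Fourier coefficients: (1/(2π)) ∫_0^{2π} |f|^2 = Σ |c_n|^2.
Compute the left side: (1/(2π)) [∫_0^π 2^2 dx + ∫_π^{2π} (-12)^2 dx] = (1/(2π)) · (4π + 144π) = (4 + 144)/2 = 74.
So Σ_{n ∈ Z} |c_n|^2 = 74.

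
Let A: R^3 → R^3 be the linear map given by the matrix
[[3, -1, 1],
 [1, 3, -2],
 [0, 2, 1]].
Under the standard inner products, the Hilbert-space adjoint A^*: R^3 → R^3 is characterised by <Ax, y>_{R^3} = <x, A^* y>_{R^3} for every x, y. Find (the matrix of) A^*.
A^* = A^T =
[[3, 1, 0],
 [-1, 3, 2],
 [1, -2, 1]]

For real matrices with standard dot products, the defining identity <Ax, y> = <x, A^* y> gives (Ax)^T y = x^T (A^*) y, i.e. x^T A^T y = x^T (A^*) y. Since this holds for all x, y, we must have A^* = A^T. Therefore
A^* =
[[3, 1, 0],
 [-1, 3, 2],
 [1, -2, 1]].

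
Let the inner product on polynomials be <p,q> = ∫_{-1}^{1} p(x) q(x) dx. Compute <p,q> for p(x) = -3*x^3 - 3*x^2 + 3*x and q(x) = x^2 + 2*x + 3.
<p,q> = -28/5

Expand the product: p(x)·q(x) = -3*x^5 - 9*x^4 - 12*x^3 - 3*x^2 + 9*x.
∫_{-1}^{1} of each monomial x^k gives [2/(k+1) if k even, 0 if k odd]. Integrating term-by-term (or equivalently evaluating the antiderivative F(x) = -x^6/2 - 9*x^5/5 - 3*x^4 - x^3 + 9*x^2/2 at the endpoints):
  F(1) − F(−1) = -9/5 − (19/5) = -28/5.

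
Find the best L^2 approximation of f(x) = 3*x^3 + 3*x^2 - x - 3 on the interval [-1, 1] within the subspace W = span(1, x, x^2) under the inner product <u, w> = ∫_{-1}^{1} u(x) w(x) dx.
g(x) = 3*x^2 + 4*x/5 - 3

The best approximation g ∈ W is the orthogonal projection of f onto W. Writing g = a_0 + a_1 x + a_2 x^2, the coefficients solve the normal equations G · a = b where
  G_{ij} = <φ_i, φ_j> and b_i = <f, φ_i>, with φ_0 = 1, φ_1 = x, φ_2 = x^2.
G =
  [2, 0, 2/3]
  [0, 2/3, 0]
  [2/3, 0, 2/5],
b = (-4, 8/15, -4/5).
Solving gives a_0 = -3, a_1 = 4/5, a_2 = 3, so
  g(x) = 3*x^2 + 4*x/5 - 3.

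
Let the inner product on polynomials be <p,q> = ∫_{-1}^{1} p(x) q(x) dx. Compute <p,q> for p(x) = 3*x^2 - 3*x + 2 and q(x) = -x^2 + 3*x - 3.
<p,q> = -398/15

Expand the product: p(x)·q(x) = -3*x^4 + 12*x^3 - 20*x^2 + 15*x - 6.
∫_{-1}^{1} of each monomial x^k gives [2/(k+1) if k even, 0 if k odd]. Integrating term-by-term (or equivalently evaluating the antiderivative F(x) = -3*x^5/5 + 3*x^4 - 20*x^3/3 + 15*x^2/2 - 6*x at the endpoints):
  F(1) − F(−1) = -83/30 − (713/30) = -398/15.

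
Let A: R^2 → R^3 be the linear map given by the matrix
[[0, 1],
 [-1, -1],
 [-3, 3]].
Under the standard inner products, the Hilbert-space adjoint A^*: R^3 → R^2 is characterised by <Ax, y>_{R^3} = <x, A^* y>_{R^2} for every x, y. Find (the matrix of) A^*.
A^* = A^T =
[[0, -1, -3],
 [1, -1, 3]]

For real matrices with standard dot products, the defining identity <Ax, y> = <x, A^* y> gives (Ax)^T y = x^T (A^*) y, i.e. x^T A^T y = x^T (A^*) y. Since this holds for all x, y, we must have A^* = A^T. Therefore
A^* =
[[0, -1, -3],
 [1, -1, 3]].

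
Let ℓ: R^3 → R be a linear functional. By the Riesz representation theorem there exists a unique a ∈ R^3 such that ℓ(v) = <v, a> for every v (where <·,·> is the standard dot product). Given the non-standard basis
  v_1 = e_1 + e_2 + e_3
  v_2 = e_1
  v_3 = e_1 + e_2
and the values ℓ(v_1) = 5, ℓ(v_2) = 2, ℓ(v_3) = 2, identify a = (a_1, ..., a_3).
a = (2, 0, 3)

Write a = (a_1, ..., a_3) in the standard basis. For each basis vector v_i, ℓ(v_i) = <v_i, a> is a linear equation in the a_j's. Collect the n equations into a matrix system V a = ℓ, where row i of V is v_i (expressed in the standard basis). Since V is invertible (lower-triangular with 1s on the diagonal, up to permutation), solve by back-substitution:
  V =
[[1, 1, 1],
 [1, 0, 0],
 [1, 1, 0]]
  V a = (5, 2, 2)
Solving gives a = (2, 0, 3).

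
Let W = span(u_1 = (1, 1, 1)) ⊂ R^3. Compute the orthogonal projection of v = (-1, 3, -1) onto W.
proj_W(v) = (1/3, 1/3, 1/3)

Set up U = [u_1 | ... | u_1] ∈ R^(3×1). The projector onto W = col(U) is P = U (U^T U)^(-1) U^T.
Compute U^T U =
  [3],
and U^T v = (1).
Solve U^T U · c = U^T v for the coefficients: c = (1/3). The projection is proj_W(v) = U c.
Check: (v - proj_W(v)) · u_1 = 0  (should be 0).
Result: proj_W(v) = (1/3, 1/3, 1/3).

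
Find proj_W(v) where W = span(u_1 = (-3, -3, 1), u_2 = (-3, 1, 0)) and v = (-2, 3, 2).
proj_W(v) = (-339/154, 369/154, -32/77)

Set up U = [u_1 | ... | u_2] ∈ R^(3×2). The projector onto W = col(U) is P = U (U^T U)^(-1) U^T.
Compute U^T U =
  [19, 6]
  [6, 10],
and U^T v = (-1, 9).
Solve U^T U · c = U^T v for the coefficients: c = (-32/77, 177/154). The projection is proj_W(v) = U c.
Check: (v - proj_W(v)) · u_1 = 0  (should be 0).
Check: (v - proj_W(v)) · u_2 = 0  (should be 0).
Result: proj_W(v) = (-339/154, 369/154, -32/77).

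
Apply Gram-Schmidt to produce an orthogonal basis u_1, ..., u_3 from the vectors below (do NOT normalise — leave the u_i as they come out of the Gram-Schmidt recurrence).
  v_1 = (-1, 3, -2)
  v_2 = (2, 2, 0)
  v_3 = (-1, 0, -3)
Orthogonal basis:
  u_1 = (-1, 3, -2)
  u_2 = (16/7, 8/7, 4/7)
  u_3 = (5/6, -5/6, -5/3)

Apply the Gram-Schmidt recurrence
  u_1 = v_1
  u_i = v_i − Σ_{j<i} ((v_i · u_j) / (u_j · u_j)) · u_j.

Step by step this gives:
  u_1 = (-1, 3, -2)
  u_2 = (16/7, 8/7, 4/7)
  u_3 = (5/6, -5/6, -5/3)

Orthogonality check:
  u_2 · u_1 = 0 (should be 0)
  u_3 · u_1 = 0 (should be 0)
  u_3 · u_2 = 0 (should be 0)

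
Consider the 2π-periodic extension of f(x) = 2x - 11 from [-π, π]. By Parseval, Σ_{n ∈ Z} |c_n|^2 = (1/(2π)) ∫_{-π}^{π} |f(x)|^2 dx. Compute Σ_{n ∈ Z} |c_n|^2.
Σ |c_n|^2 = 4π^2/3 + 121

Expand and integrate term by term over [-π, π]:
  ∫ (2x)^2 dx = 4·(2π^3/3); ∫ 2·2·(-11)·x dx = 0 (odd integrand); ∫ (-11)^2 dx = 121·2π.
So (1/(2π)) ∫_{-π}^{π} (2x - 11)^2 dx = 4π^2/3 + 121 = 4π^2/3 + 121.
Parseval ⇒ Σ |c_n|^2 = 4π^2/3 + 121.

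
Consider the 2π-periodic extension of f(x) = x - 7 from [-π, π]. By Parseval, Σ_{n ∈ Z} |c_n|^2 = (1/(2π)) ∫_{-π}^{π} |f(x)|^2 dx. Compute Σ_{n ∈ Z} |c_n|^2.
Σ |c_n|^2 = π^2/3 + 49

Expand and integrate term by term over [-π, π]:
  ∫ (x)^2 dx = 1·(2π^3/3); ∫ 2·1·(-7)·x dx = 0 (odd integrand); ∫ (-7)^2 dx = 49·2π.
So (1/(2π)) ∫_{-π}^{π} (x - 7)^2 dx = 1π^2/3 + 49 = π^2/3 + 49.
Parseval ⇒ Σ |c_n|^2 = π^2/3 + 49.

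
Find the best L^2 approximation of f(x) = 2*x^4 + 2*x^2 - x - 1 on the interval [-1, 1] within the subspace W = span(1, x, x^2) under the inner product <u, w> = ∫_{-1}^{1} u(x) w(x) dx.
g(x) = 26*x^2/7 - x - 41/35

The best approximation g ∈ W is the orthogonal projection of f onto W. Writing g = a_0 + a_1 x + a_2 x^2, the coefficients solve the normal equations G · a = b where
  G_{ij} = <φ_i, φ_j> and b_i = <f, φ_i>, with φ_0 = 1, φ_1 = x, φ_2 = x^2.
G =
  [2, 0, 2/3]
  [0, 2/3, 0]
  [2/3, 0, 2/5],
b = (2/15, -2/3, 74/105).
Solving gives a_0 = -41/35, a_1 = -1, a_2 = 26/7, so
  g(x) = 26*x^2/7 - x - 41/35.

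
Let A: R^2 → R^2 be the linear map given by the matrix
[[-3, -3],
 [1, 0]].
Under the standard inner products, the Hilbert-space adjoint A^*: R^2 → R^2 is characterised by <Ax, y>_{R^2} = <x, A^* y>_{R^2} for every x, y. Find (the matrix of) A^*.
A^* = A^T =
[[-3, 1],
 [-3, 0]]

For real matrices with standard dot products, the defining identity <Ax, y> = <x, A^* y> gives (Ax)^T y = x^T (A^*) y, i.e. x^T A^T y = x^T (A^*) y. Since this holds for all x, y, we must have A^* = A^T. Therefore
A^* =
[[-3, 1],
 [-3, 0]].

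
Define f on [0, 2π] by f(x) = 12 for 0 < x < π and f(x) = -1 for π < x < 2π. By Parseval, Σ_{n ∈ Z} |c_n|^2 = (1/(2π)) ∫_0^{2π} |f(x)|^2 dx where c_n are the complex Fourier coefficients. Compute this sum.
Σ |c_n|^2 = 145/2

Parseval equates the L^2 energy of f (normalised by 1/(2π)) with the ℓ^2 sum of its Fourier coefficients: (1/(2π)) ∫_0^{2π} |f|^2 = Σ |c_n|^2.
Compute the left side: (1/(2π)) [∫_0^π 12^2 dx + ∫_π^{2π} (-1)^2 dx] = (1/(2π)) · (144π + 1π) = (144 + 1)/2 = 145/2.
So Σ_{n ∈ Z} |c_n|^2 = 145/2.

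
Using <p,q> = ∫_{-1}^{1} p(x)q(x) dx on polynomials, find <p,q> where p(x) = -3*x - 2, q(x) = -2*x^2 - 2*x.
<p,q> = 20/3

Expand the product: p(x)·q(x) = 6*x^3 + 10*x^2 + 4*x.
∫_{-1}^{1} of each monomial x^k gives [2/(k+1) if k even, 0 if k odd]. Integrating term-by-term (or equivalently evaluating the antiderivative F(x) = 3*x^4/2 + 10*x^3/3 + 2*x^2 at the endpoints):
  F(1) − F(−1) = 41/6 − (1/6) = 20/3.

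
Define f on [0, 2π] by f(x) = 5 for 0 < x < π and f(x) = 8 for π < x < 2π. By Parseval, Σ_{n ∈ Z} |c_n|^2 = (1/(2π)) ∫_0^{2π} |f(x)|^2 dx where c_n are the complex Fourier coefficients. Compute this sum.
Σ |c_n|^2 = 89/2

Parseval equates the L^2 energy of f (normalised by 1/(2π)) with the ℓ^2 sum of its Fourier coefficients: (1/(2π)) ∫_0^{2π} |f|^2 = Σ |c_n|^2.
Compute the left side: (1/(2π)) [∫_0^π 5^2 dx + ∫_π^{2π} 8^2 dx] = (1/(2π)) · (25π + 64π) = (25 + 64)/2 = 89/2.
So Σ_{n ∈ Z} |c_n|^2 = 89/2.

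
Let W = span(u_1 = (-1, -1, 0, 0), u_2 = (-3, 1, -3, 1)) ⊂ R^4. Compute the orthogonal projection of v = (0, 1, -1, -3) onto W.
proj_W(v) = (5/18, 13/18, -1/3, 1/9)

Set up U = [u_1 | ... | u_2] ∈ R^(4×2). The projector onto W = col(U) is P = U (U^T U)^(-1) U^T.
Compute U^T U =
  [2, 2]
  [2, 20],
and U^T v = (-1, 1).
Solve U^T U · c = U^T v for the coefficients: c = (-11/18, 1/9). The projection is proj_W(v) = U c.
Check: (v - proj_W(v)) · u_1 = 0  (should be 0).
Check: (v - proj_W(v)) · u_2 = 0  (should be 0).
Result: proj_W(v) = (5/18, 13/18, -1/3, 1/9).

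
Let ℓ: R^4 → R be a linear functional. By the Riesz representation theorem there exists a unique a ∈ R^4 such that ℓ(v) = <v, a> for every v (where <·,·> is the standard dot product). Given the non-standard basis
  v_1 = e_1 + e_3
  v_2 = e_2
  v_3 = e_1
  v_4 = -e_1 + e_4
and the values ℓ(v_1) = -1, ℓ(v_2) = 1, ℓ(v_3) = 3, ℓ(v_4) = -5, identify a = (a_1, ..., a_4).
a = (3, 1, -4, -2)

Write a = (a_1, ..., a_4) in the standard basis. For each basis vector v_i, ℓ(v_i) = <v_i, a> is a linear equation in the a_j's. Collect the n equations into a matrix system V a = ℓ, where row i of V is v_i (expressed in the standard basis). Since V is invertible (lower-triangular with 1s on the diagonal, up to permutation), solve by back-substitution:
  V =
[[1, 0, 1, 0],
 [0, 1, 0, 0],
 [1, 0, 0, 0],
 [-1, 0, 0, 1]]
  V a = (-1, 1, 3, -5)
Solving gives a = (3, 1, -4, -2).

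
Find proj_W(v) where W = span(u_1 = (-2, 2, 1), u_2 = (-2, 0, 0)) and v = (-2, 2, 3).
proj_W(v) = (-2, 14/5, 7/5)

Set up U = [u_1 | ... | u_2] ∈ R^(3×2). The projector onto W = col(U) is P = U (U^T U)^(-1) U^T.
Compute U^T U =
  [9, 4]
  [4, 4],
and U^T v = (11, 4).
Solve U^T U · c = U^T v for the coefficients: c = (7/5, -2/5). The projection is proj_W(v) = U c.
Check: (v - proj_W(v)) · u_1 = 0  (should be 0).
Check: (v - proj_W(v)) · u_2 = 0  (should be 0).
Result: proj_W(v) = (-2, 14/5, 7/5).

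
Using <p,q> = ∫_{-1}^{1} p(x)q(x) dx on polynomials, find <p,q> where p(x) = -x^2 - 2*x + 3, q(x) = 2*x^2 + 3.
<p,q> = 96/5

Expand the product: p(x)·q(x) = -2*x^4 - 4*x^3 + 3*x^2 - 6*x + 9.
∫_{-1}^{1} of each monomial x^k gives [2/(k+1) if k even, 0 if k odd]. Integrating term-by-term (or equivalently evaluating the antiderivative F(x) = -2*x^5/5 - x^4 + x^3 - 3*x^2 + 9*x at the endpoints):
  F(1) − F(−1) = 28/5 − (-68/5) = 96/5.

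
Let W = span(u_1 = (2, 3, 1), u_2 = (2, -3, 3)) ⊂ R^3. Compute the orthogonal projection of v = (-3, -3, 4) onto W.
proj_W(v) = (-3/19, -75/19, 22/19)

Set up U = [u_1 | ... | u_2] ∈ R^(3×2). The projector onto W = col(U) is P = U (U^T U)^(-1) U^T.
Compute U^T U =
  [14, -2]
  [-2, 22],
and U^T v = (-11, 15).
Solve U^T U · c = U^T v for the coefficients: c = (-53/76, 47/76). The projection is proj_W(v) = U c.
Check: (v - proj_W(v)) · u_1 = 0  (should be 0).
Check: (v - proj_W(v)) · u_2 = 0  (should be 0).
Result: proj_W(v) = (-3/19, -75/19, 22/19).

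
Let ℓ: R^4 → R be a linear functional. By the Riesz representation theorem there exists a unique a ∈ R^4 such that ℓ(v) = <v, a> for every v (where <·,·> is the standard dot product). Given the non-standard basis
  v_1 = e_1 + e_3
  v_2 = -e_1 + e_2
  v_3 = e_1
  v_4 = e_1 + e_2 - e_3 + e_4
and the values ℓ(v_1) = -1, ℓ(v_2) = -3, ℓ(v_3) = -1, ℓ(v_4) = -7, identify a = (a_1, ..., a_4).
a = (-1, -4, 0, -2)

Write a = (a_1, ..., a_4) in the standard basis. For each basis vector v_i, ℓ(v_i) = <v_i, a> is a linear equation in the a_j's. Collect the n equations into a matrix system V a = ℓ, where row i of V is v_i (expressed in the standard basis). Since V is invertible (lower-triangular with 1s on the diagonal, up to permutation), solve by back-substitution:
  V =
[[1, 0, 1, 0],
 [-1, 1, 0, 0],
 [1, 0, 0, 0],
 [1, 1, -1, 1]]
  V a = (-1, -3, -1, -7)
Solving gives a = (-1, -4, 0, -2).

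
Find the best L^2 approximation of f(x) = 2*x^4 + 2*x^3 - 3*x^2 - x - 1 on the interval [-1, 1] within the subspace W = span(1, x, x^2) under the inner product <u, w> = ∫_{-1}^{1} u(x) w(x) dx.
g(x) = -9*x^2/7 + x/5 - 41/35

The best approximation g ∈ W is the orthogonal projection of f onto W. Writing g = a_0 + a_1 x + a_2 x^2, the coefficients solve the normal equations G · a = b where
  G_{ij} = <φ_i, φ_j> and b_i = <f, φ_i>, with φ_0 = 1, φ_1 = x, φ_2 = x^2.
G =
  [2, 0, 2/3]
  [0, 2/3, 0]
  [2/3, 0, 2/5],
b = (-16/5, 2/15, -136/105).
Solving gives a_0 = -41/35, a_1 = 1/5, a_2 = -9/7, so
  g(x) = -9*x^2/7 + x/5 - 41/35.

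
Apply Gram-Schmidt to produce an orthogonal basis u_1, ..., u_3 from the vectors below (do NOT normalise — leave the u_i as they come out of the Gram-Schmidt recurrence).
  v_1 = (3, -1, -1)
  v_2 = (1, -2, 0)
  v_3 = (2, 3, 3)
Orthogonal basis:
  u_1 = (3, -1, -1)
  u_2 = (-4/11, -17/11, 5/11)
  u_3 = (22/15, 11/15, 11/3)

Apply the Gram-Schmidt recurrence
  u_1 = v_1
  u_i = v_i − Σ_{j<i} ((v_i · u_j) / (u_j · u_j)) · u_j.

Step by step this gives:
  u_1 = (3, -1, -1)
  u_2 = (-4/11, -17/11, 5/11)
  u_3 = (22/15, 11/15, 11/3)

Orthogonality check:
  u_2 · u_1 = 0 (should be 0)
  u_3 · u_1 = 0 (should be 0)
  u_3 · u_2 = 0 (should be 0)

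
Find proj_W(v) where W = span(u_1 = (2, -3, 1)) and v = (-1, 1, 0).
proj_W(v) = (-5/7, 15/14, -5/14)

Set up U = [u_1 | ... | u_1] ∈ R^(3×1). The projector onto W = col(U) is P = U (U^T U)^(-1) U^T.
Compute U^T U =
  [14],
and U^T v = (-5).
Solve U^T U · c = U^T v for the coefficients: c = (-5/14). The projection is proj_W(v) = U c.
Check: (v - proj_W(v)) · u_1 = 0  (should be 0).
Result: proj_W(v) = (-5/7, 15/14, -5/14).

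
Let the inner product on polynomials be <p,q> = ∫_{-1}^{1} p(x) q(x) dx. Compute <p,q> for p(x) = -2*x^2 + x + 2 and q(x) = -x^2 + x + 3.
<p,q> = 122/15

Expand the product: p(x)·q(x) = 2*x^4 - 3*x^3 - 7*x^2 + 5*x + 6.
∫_{-1}^{1} of each monomial x^k gives [2/(k+1) if k even, 0 if k odd]. Integrating term-by-term (or equivalently evaluating the antiderivative F(x) = 2*x^5/5 - 3*x^4/4 - 7*x^3/3 + 5*x^2/2 + 6*x at the endpoints):
  F(1) − F(−1) = 349/60 − (-139/60) = 122/15.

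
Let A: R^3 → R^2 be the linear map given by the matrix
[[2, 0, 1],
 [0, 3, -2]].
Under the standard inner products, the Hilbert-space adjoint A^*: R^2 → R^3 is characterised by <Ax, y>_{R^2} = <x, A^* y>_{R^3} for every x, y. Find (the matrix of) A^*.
A^* = A^T =
[[2, 0],
 [0, 3],
 [1, -2]]

For real matrices with standard dot products, the defining identity <Ax, y> = <x, A^* y> gives (Ax)^T y = x^T (A^*) y, i.e. x^T A^T y = x^T (A^*) y. Since this holds for all x, y, we must have A^* = A^T. Therefore
A^* =
[[2, 0],
 [0, 3],
 [1, -2]].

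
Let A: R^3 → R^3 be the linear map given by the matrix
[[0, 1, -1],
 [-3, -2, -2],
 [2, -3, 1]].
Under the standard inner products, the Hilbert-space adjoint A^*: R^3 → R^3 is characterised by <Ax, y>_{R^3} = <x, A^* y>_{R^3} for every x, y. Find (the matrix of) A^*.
A^* = A^T =
[[0, -3, 2],
 [1, -2, -3],
 [-1, -2, 1]]

For real matrices with standard dot products, the defining identity <Ax, y> = <x, A^* y> gives (Ax)^T y = x^T (A^*) y, i.e. x^T A^T y = x^T (A^*) y. Since this holds for all x, y, we must have A^* = A^T. Therefore
A^* =
[[0, -3, 2],
 [1, -2, -3],
 [-1, -2, 1]].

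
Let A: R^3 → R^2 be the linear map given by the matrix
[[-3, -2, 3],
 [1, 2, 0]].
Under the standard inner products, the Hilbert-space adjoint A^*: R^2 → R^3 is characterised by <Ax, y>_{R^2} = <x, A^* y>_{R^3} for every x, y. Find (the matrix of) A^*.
A^* = A^T =
[[-3, 1],
 [-2, 2],
 [3, 0]]

For real matrices with standard dot products, the defining identity <Ax, y> = <x, A^* y> gives (Ax)^T y = x^T (A^*) y, i.e. x^T A^T y = x^T (A^*) y. Since this holds for all x, y, we must have A^* = A^T. Therefore
A^* =
[[-3, 1],
 [-2, 2],
 [3, 0]].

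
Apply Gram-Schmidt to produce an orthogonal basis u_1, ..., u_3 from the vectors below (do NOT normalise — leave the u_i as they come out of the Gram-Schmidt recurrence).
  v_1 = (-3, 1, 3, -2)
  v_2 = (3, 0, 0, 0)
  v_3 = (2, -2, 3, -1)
Orthogonal basis:
  u_1 = (-3, 1, 3, -2)
  u_2 = (42/23, 9/23, 27/23, -18/23)
  u_3 = (0, -37/14, 15/14, 2/7)

Apply the Gram-Schmidt recurrence
  u_1 = v_1
  u_i = v_i − Σ_{j<i} ((v_i · u_j) / (u_j · u_j)) · u_j.

Step by step this gives:
  u_1 = (-3, 1, 3, -2)
  u_2 = (42/23, 9/23, 27/23, -18/23)
  u_3 = (0, -37/14, 15/14, 2/7)

Orthogonality check:
  u_2 · u_1 = 0 (should be 0)
  u_3 · u_1 = 0 (should be 0)
  u_3 · u_2 = 0 (should be 0)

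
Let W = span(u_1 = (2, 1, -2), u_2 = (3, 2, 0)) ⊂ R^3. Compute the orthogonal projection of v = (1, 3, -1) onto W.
proj_W(v) = (113/53, 69/53, -38/53)

Set up U = [u_1 | ... | u_2] ∈ R^(3×2). The projector onto W = col(U) is P = U (U^T U)^(-1) U^T.
Compute U^T U =
  [9, 8]
  [8, 13],
and U^T v = (7, 9).
Solve U^T U · c = U^T v for the coefficients: c = (19/53, 25/53). The projection is proj_W(v) = U c.
Check: (v - proj_W(v)) · u_1 = 0  (should be 0).
Check: (v - proj_W(v)) · u_2 = 0  (should be 0).
Result: proj_W(v) = (113/53, 69/53, -38/53).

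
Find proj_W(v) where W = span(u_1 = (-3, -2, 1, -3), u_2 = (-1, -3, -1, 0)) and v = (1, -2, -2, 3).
proj_W(v) = (257/189, -391/189, -407/189, 166/63)

Set up U = [u_1 | ... | u_2] ∈ R^(4×2). The projector onto W = col(U) is P = U (U^T U)^(-1) U^T.
Compute U^T U =
  [23, 8]
  [8, 11],
and U^T v = (-10, 7).
Solve U^T U · c = U^T v for the coefficients: c = (-166/189, 241/189). The projection is proj_W(v) = U c.
Check: (v - proj_W(v)) · u_1 = 0  (should be 0).
Check: (v - proj_W(v)) · u_2 = 0  (should be 0).
Result: proj_W(v) = (257/189, -391/189, -407/189, 166/63).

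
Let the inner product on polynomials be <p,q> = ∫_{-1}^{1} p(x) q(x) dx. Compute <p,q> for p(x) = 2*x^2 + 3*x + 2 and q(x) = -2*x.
<p,q> = -4

Expand the product: p(x)·q(x) = -4*x^3 - 6*x^2 - 4*x.
∫_{-1}^{1} of each monomial x^k gives [2/(k+1) if k even, 0 if k odd]. Integrating term-by-term (or equivalently evaluating the antiderivative F(x) = -x^4 - 2*x^3 - 2*x^2 at the endpoints):
  F(1) − F(−1) = -5 − (-1) = -4.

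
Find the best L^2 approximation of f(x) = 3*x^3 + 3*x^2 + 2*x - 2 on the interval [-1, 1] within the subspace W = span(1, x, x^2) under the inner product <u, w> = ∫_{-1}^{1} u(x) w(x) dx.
g(x) = 3*x^2 + 19*x/5 - 2

The best approximation g ∈ W is the orthogonal projection of f onto W. Writing g = a_0 + a_1 x + a_2 x^2, the coefficients solve the normal equations G · a = b where
  G_{ij} = <φ_i, φ_j> and b_i = <f, φ_i>, with φ_0 = 1, φ_1 = x, φ_2 = x^2.
G =
  [2, 0, 2/3]
  [0, 2/3, 0]
  [2/3, 0, 2/5],
b = (-2, 38/15, -2/15).
Solving gives a_0 = -2, a_1 = 19/5, a_2 = 3, so
  g(x) = 3*x^2 + 19*x/5 - 2.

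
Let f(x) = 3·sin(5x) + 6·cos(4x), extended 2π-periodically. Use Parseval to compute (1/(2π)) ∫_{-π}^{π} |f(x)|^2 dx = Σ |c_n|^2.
Σ |c_n|^2 = 45/2

Expand |f|^2 and use orthogonality of {sin(nx), cos(mx)} on [-π, π]:
  ∫_{-π}^{π} sin(nx)^2 dx = π, ∫ cos(mx)^2 dx = π, and cross terms integrate to 0.
So ∫_{-π}^{π} f(x)^2 dx = 3^2 · π + 6^2 · π = (9 + 36)π.
Divide by 2π: (9 + 36)/2 = 45/2.
By Parseval, this equals Σ |c_n|^2.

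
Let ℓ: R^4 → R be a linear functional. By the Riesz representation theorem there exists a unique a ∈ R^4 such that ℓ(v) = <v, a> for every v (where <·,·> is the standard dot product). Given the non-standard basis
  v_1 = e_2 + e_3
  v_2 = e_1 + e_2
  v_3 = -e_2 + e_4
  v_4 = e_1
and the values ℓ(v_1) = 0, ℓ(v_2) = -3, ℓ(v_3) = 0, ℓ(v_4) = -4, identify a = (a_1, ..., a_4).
a = (-4, 1, -1, 1)

Write a = (a_1, ..., a_4) in the standard basis. For each basis vector v_i, ℓ(v_i) = <v_i, a> is a linear equation in the a_j's. Collect the n equations into a matrix system V a = ℓ, where row i of V is v_i (expressed in the standard basis). Since V is invertible (lower-triangular with 1s on the diagonal, up to permutation), solve by back-substitution:
  V =
[[0, 1, 1, 0],
 [1, 1, 0, 0],
 [0, -1, 0, 1],
 [1, 0, 0, 0]]
  V a = (0, -3, 0, -4)
Solving gives a = (-4, 1, -1, 1).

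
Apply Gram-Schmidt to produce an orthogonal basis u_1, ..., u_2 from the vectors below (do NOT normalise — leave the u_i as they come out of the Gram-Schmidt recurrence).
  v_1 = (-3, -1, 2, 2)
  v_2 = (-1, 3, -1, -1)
Orthogonal basis:
  u_1 = (-3, -1, 2, 2)
  u_2 = (-5/3, 25/9, -5/9, -5/9)

Apply the Gram-Schmidt recurrence
  u_1 = v_1
  u_i = v_i − Σ_{j<i} ((v_i · u_j) / (u_j · u_j)) · u_j.

Step by step this gives:
  u_1 = (-3, -1, 2, 2)
  u_2 = (-5/3, 25/9, -5/9, -5/9)

Orthogonality check:
  u_2 · u_1 = 0 (should be 0)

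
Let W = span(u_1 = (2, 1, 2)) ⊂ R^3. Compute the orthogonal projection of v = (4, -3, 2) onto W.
proj_W(v) = (2, 1, 2)

Set up U = [u_1 | ... | u_1] ∈ R^(3×1). The projector onto W = col(U) is P = U (U^T U)^(-1) U^T.
Compute U^T U =
  [9],
and U^T v = (9).
Solve U^T U · c = U^T v for the coefficients: c = (1). The projection is proj_W(v) = U c.
Check: (v - proj_W(v)) · u_1 = 0  (should be 0).
Result: proj_W(v) = (2, 1, 2).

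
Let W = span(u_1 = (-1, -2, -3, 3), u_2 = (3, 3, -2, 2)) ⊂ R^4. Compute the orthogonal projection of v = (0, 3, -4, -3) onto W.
proj_W(v) = (897/589, 1008/589, -191/589, 191/589)

Set up U = [u_1 | ... | u_2] ∈ R^(4×2). The projector onto W = col(U) is P = U (U^T U)^(-1) U^T.
Compute U^T U =
  [23, 3]
  [3, 26],
and U^T v = (-3, 11).
Solve U^T U · c = U^T v for the coefficients: c = (-111/589, 262/589). The projection is proj_W(v) = U c.
Check: (v - proj_W(v)) · u_1 = 0  (should be 0).
Check: (v - proj_W(v)) · u_2 = 0  (should be 0).
Result: proj_W(v) = (897/589, 1008/589, -191/589, 191/589).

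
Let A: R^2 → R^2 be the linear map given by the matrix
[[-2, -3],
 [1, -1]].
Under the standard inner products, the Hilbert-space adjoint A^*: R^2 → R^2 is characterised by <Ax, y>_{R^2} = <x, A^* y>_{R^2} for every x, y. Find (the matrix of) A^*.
A^* = A^T =
[[-2, 1],
 [-3, -1]]

For real matrices with standard dot products, the defining identity <Ax, y> = <x, A^* y> gives (Ax)^T y = x^T (A^*) y, i.e. x^T A^T y = x^T (A^*) y. Since this holds for all x, y, we must have A^* = A^T. Therefore
A^* =
[[-2, 1],
 [-3, -1]].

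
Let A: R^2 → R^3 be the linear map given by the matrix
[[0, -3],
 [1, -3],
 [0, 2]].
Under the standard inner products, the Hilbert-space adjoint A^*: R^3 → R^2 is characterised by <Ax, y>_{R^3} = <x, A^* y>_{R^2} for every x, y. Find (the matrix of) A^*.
A^* = A^T =
[[0, 1, 0],
 [-3, -3, 2]]

For real matrices with standard dot products, the defining identity <Ax, y> = <x, A^* y> gives (Ax)^T y = x^T (A^*) y, i.e. x^T A^T y = x^T (A^*) y. Since this holds for all x, y, we must have A^* = A^T. Therefore
A^* =
[[0, 1, 0],
 [-3, -3, 2]].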